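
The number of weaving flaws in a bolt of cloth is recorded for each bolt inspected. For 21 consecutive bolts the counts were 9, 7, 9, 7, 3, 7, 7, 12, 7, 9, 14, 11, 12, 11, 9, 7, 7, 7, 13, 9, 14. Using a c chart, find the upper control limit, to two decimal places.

c̄ = (9 + 7 + 9 + 7 + 3 + 7 + 7 + 12 + 7 + 9 + 14 + 11 + 12 + 11 + 9 + 7 + 7 + 7 + 13 + 9 + 14) / 21 = 191 / 21 = 9.0952
UCL = c̄ + 3√c̄ = 9.0952 + 3 × √9.0952 = 9.0952 + 3 × 3.0158 = 18.1427

18.14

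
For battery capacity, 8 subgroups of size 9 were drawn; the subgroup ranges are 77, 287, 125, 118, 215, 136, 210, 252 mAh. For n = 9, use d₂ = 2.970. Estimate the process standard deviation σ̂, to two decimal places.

R̄ = (77 + 287 + 125 + 118 + 215 + 136 + 210 + 252) / 8 = 177.5000
σ̂ = R̄ / d₂ = 177.5000 / 2.970 = 59.7643

59.76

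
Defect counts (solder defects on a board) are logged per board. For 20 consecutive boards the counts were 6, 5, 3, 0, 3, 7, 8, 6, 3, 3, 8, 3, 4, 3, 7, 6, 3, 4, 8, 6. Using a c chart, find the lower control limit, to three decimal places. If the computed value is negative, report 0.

c̄ = (6 + 5 + 3 + 0 + 3 + 7 + 8 + 6 + 3 + 3 + 8 + 3 + 4 + 3 + 7 + 6 + 3 + 4 + 8 + 6) / 20 = 96 / 20 = 4.8000
LCL = c̄ − 3√c̄ = 4.8000 − 3 × 2.1909 = -1.7727 → 0 (cannot be negative)

0.000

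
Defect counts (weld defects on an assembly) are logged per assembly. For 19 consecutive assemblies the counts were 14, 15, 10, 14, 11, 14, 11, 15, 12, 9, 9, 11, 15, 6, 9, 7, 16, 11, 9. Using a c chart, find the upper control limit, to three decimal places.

21.636

c̄ = (14 + 15 + 10 + 14 + 11 + 14 + 11 + 15 + 12 + 9 + 9 + 11 + 15 + 6 + 9 + 7 + 16 + 11 + 9) / 19 = 218 / 19 = 11.4737
UCL = c̄ + 3√c̄ = 11.4737 + 3 × √11.4737 = 11.4737 + 3 × 3.3873 = 21.6355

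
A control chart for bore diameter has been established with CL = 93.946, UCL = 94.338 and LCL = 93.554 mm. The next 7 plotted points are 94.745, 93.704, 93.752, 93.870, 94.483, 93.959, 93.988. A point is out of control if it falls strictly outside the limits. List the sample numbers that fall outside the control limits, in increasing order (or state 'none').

Compare each point to [93.554, 94.338]: sample 1 = 94.745 > UCL; sample 5 = 94.483 > UCL.

1, 5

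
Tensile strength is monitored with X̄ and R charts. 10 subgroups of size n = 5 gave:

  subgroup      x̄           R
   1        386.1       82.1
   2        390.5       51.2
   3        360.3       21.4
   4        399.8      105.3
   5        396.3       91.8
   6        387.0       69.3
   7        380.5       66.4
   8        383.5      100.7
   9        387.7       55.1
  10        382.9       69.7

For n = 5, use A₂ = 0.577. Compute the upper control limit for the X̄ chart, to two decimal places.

X̄̄ = (386.1 + 390.5 + 360.3 + 399.8 + 396.3 + 387.0 + 380.5 + 383.5 + 387.7 + 382.9) / 10 = 3854.6000 / 10 = 385.4600
R̄ = (82.1 + 51.2 + 21.4 + 105.3 + 91.8 + 69.3 + 66.4 + 100.7 + 55.1 + 69.7) / 10 = 713.0000 / 10 = 71.3000
UCL = X̄̄ + A₂·R̄ = 385.4600 + 0.577 × 71.3000 = 426.6001

426.60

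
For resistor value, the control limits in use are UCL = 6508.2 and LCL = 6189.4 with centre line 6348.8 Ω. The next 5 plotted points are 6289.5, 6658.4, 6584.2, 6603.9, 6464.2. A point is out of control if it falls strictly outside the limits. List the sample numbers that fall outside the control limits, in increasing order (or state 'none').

2, 3, 4

Compare each point to [6189.4, 6508.2]: sample 2 = 6658.4 > UCL; sample 3 = 6584.2 > UCL; sample 4 = 6603.9 > UCL.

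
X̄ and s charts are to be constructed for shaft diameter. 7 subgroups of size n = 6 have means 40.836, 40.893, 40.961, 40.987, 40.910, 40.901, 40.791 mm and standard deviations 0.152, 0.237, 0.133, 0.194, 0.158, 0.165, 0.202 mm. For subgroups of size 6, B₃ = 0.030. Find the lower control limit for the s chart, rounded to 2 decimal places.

s̄ = (0.152 + 0.237 + 0.133 + 0.194 + 0.158 + 0.165 + 0.202) / 7 = 0.1773
LCL_s = B₃·s̄ = 0.030 × 0.1773 = 0.0053

0.01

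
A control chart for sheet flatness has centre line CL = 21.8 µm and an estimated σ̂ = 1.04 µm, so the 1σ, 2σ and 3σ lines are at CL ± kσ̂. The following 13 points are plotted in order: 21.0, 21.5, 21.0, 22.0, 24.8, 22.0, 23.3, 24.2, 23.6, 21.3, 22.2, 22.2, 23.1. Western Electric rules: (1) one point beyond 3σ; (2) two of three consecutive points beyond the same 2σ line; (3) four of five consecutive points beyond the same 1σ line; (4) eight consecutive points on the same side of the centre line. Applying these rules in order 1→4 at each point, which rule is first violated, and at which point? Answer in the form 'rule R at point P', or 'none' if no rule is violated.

Zone of each point (C = within 1σ̂, B = 1σ̂–2σ̂, A = 2σ̂–3σ̂, * = beyond 3σ̂; sign = side of CL): 1:-C, 2:-C, 3:-C, 4:+C, 5:+A, 6:+C, 7:+B, 8:+A, 9:+B, 10:-C, 11:+C, 12:+C, 13:+B
Rule 3 (four of five consecutive points beyond the same 1σ limit) is satisfied at point 9.

rule 3 at point 9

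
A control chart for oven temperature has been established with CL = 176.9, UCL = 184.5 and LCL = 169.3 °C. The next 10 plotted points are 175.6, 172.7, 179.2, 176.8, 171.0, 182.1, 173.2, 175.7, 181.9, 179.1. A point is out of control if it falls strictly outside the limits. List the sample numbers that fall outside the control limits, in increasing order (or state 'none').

All 10 points lie within [169.3, 184.5].

none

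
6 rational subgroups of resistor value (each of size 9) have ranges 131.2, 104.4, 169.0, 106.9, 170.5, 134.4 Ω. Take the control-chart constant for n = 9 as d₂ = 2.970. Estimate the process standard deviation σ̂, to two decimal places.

R̄ = (131.2 + 104.4 + 169.0 + 106.9 + 170.5 + 134.4) / 6 = 136.0667
σ̂ = R̄ / d₂ = 136.0667 / 2.970 = 45.8137

45.81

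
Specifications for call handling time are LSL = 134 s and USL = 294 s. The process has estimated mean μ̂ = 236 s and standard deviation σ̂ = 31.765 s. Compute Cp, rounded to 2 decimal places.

Cp = (USL − LSL) / (6σ̂) = (294 − 134) / (6 × 31.765) = 160.0000 / 190.5900 = 0.8395

0.84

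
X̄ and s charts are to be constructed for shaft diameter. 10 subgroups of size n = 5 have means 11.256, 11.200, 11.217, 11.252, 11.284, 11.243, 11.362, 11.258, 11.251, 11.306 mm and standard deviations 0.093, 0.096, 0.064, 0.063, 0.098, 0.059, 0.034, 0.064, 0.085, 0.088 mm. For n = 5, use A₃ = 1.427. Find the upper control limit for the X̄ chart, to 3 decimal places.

X̄̄ = (11.256 + 11.200 + 11.217 + 11.252 + 11.284 + 11.243 + 11.362 + 11.258 + 11.251 + 11.306) / 10 = 11.2629
s̄ = (0.093 + 0.096 + 0.064 + 0.063 + 0.098 + 0.059 + 0.034 + 0.064 + 0.085 + 0.088) / 10 = 0.0744
UCL = X̄̄ + A₃·s̄ = 11.2629 + 1.427 × 0.0744 = 11.3691

11.369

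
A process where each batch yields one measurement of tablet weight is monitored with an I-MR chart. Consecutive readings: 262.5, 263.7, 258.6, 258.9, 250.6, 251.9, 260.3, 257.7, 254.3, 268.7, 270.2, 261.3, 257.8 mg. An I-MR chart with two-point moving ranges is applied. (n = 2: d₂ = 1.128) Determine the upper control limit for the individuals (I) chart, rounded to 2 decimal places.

272.78

X̄ = (262.5 + 263.7 + 258.6 + 258.9 + 250.6 + 251.9 + 260.3 + 257.7 + 254.3 + 268.7 + 270.2 + 261.3 + 257.8) / 13 = 259.7308
Moving ranges: 1.2, 5.1, 0.3, 8.3, 1.3, 8.4, 2.6, 3.4, 14.4, 1.5, 8.9, 3.5; M̄R̄ = 58.9000 / 12 = 4.9083
UCL = X̄ + 3·M̄R̄/d₂ = 259.7308 + 3 × 4.9083 / 1.128 = 272.7848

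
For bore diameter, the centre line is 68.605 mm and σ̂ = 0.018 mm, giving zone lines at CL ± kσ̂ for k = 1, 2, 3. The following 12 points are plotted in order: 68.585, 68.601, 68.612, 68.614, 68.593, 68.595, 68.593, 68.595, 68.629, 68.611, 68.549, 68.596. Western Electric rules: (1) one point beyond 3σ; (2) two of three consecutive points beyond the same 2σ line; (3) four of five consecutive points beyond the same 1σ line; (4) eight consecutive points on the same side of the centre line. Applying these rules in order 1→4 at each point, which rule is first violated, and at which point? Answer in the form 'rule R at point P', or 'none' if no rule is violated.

rule 1 at point 11

Zone of each point (C = within 1σ̂, B = 1σ̂–2σ̂, A = 2σ̂–3σ̂, * = beyond 3σ̂; sign = side of CL): 1:-B, 2:-C, 3:+C, 4:+C, 5:-C, 6:-C, 7:-C, 8:-C, 9:+B, 10:+C, 11:-*, 12:-C
Rule 1 (one point beyond the 3σ limits) is satisfied at point 11.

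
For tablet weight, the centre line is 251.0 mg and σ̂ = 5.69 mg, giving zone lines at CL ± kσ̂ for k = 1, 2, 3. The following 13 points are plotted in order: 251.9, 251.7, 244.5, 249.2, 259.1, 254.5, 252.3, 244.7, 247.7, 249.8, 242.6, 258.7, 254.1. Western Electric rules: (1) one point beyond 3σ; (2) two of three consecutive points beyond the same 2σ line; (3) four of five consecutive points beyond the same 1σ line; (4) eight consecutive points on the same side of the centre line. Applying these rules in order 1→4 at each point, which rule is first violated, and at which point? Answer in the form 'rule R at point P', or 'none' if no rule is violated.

Zone of each point (C = within 1σ̂, B = 1σ̂–2σ̂, A = 2σ̂–3σ̂, * = beyond 3σ̂; sign = side of CL): 1:+C, 2:+C, 3:-B, 4:-C, 5:+B, 6:+C, 7:+C, 8:-B, 9:-C, 10:-C, 11:-B, 12:+B, 13:+C
No rule fires across all 13 points.

none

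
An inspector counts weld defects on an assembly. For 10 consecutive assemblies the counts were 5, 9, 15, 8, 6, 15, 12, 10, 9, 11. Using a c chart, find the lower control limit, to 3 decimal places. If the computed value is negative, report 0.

c̄ = (5 + 9 + 15 + 8 + 6 + 15 + 12 + 10 + 9 + 11) / 10 = 100 / 10 = 10.0000
LCL = c̄ − 3√c̄ = 10.0000 − 3 × 3.1623 = 0.5132

0.513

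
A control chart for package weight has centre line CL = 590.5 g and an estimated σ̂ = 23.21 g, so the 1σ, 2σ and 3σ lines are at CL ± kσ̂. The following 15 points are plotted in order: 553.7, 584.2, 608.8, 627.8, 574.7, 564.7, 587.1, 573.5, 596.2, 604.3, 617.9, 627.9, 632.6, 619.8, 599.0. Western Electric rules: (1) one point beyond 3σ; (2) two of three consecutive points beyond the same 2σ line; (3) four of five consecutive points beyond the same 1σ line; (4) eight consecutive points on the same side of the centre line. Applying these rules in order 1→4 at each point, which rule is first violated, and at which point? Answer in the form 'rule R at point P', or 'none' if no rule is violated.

Zone of each point (C = within 1σ̂, B = 1σ̂–2σ̂, A = 2σ̂–3σ̂, * = beyond 3σ̂; sign = side of CL): 1:-B, 2:-C, 3:+C, 4:+B, 5:-C, 6:-B, 7:-C, 8:-C, 9:+C, 10:+C, 11:+B, 12:+B, 13:+B, 14:+B, 15:+C
Rule 3 (four of five consecutive points beyond the same 1σ limit) is satisfied at point 14.

rule 3 at point 14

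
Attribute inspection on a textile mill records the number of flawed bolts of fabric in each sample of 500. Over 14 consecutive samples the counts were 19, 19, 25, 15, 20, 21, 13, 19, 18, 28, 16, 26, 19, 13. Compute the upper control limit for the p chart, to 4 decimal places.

0.0646

p̄ = Σdᵢ / (k·n) = 271 / (14 × 500) = 0.03871
UCL = p̄ + 3·√(p̄(1−p̄)/n) = 0.03871 + 3 × √(0.03871×0.96129/500) = 0.03871 + 3 × 0.00863 = 0.06460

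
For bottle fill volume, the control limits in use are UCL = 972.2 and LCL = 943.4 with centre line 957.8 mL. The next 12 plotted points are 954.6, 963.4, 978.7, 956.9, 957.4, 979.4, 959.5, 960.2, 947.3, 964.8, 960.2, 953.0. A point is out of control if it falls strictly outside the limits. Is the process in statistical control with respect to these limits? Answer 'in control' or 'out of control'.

out of control

Compare each point to [943.4, 972.2]: sample 3 = 978.7 > UCL; sample 6 = 979.4 > UCL.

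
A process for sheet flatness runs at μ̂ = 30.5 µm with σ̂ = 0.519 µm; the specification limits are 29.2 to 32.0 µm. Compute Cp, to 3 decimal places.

0.899

Cp = (USL − LSL) / (6σ̂) = (32.0 − 29.2) / (6 × 0.519) = 2.8000 / 3.1140 = 0.8992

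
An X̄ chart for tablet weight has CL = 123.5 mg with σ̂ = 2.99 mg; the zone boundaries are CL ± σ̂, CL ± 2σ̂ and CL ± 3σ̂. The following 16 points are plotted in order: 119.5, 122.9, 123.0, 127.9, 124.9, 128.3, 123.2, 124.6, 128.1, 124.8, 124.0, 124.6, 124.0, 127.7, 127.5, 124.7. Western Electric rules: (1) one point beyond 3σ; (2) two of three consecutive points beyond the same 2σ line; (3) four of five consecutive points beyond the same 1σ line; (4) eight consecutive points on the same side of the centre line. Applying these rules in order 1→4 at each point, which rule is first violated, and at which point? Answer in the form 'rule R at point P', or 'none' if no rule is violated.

rule 4 at point 15

Zone of each point (C = within 1σ̂, B = 1σ̂–2σ̂, A = 2σ̂–3σ̂, * = beyond 3σ̂; sign = side of CL): 1:-B, 2:-C, 3:-C, 4:+B, 5:+C, 6:+B, 7:-C, 8:+C, 9:+B, 10:+C, 11:+C, 12:+C, 13:+C, 14:+B, 15:+B, 16:+C
Rule 4 (eight consecutive points on the same side of the centre line) is satisfied at point 15.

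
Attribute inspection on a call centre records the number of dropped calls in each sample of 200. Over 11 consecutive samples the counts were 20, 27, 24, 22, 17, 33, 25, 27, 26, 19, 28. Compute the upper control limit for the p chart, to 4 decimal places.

0.1912

p̄ = Σdᵢ / (k·n) = 268 / (11 × 200) = 0.12182
UCL = p̄ + 3·√(p̄(1−p̄)/n) = 0.12182 + 3 × √(0.12182×0.87818/200) = 0.12182 + 3 × 0.02313 = 0.19120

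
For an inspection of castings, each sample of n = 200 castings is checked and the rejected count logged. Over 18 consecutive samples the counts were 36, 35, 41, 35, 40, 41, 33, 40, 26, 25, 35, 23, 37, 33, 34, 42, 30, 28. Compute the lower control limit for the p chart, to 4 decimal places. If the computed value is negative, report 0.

p̄ = Σdᵢ / (k·n) = 614 / (18 × 200) = 0.17056
LCL = p̄ − 3·√(p̄(1−p̄)/n) = 0.17056 − 3 × 0.02660 = 0.09077

0.0908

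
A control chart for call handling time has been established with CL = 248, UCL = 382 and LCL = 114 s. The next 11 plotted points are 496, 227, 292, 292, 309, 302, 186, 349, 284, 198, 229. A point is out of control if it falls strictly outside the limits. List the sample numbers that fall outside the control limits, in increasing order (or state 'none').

Compare each point to [114, 382]: sample 1 = 496 > UCL.

1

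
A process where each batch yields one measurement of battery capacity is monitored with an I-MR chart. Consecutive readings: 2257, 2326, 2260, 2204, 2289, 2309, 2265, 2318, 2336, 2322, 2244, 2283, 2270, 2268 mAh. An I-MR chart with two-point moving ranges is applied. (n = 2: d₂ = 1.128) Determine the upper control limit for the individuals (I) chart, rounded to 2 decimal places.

2396.17

X̄ = (2257 + 2326 + 2260 + 2204 + 2289 + 2309 + 2265 + 2318 + 2336 + 2322 + 2244 + 2283 + 2270 + 2268) / 14 = 2282.2143
Moving ranges: 69, 66, 56, 85, 20, 44, 53, 18, 14, 78, 39, 13, 2; M̄R̄ = 557.0000 / 13 = 42.8462
UCL = X̄ + 3·M̄R̄/d₂ = 2282.2143 + 3 × 42.8462 / 1.128 = 2396.1668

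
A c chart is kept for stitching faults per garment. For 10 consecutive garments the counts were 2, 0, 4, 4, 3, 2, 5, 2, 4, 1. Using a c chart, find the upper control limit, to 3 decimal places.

c̄ = (2 + 0 + 4 + 4 + 3 + 2 + 5 + 2 + 4 + 1) / 10 = 27 / 10 = 2.7000
UCL = c̄ + 3√c̄ = 2.7000 + 3 × √2.7000 = 2.7000 + 3 × 1.6432 = 7.6295

7.630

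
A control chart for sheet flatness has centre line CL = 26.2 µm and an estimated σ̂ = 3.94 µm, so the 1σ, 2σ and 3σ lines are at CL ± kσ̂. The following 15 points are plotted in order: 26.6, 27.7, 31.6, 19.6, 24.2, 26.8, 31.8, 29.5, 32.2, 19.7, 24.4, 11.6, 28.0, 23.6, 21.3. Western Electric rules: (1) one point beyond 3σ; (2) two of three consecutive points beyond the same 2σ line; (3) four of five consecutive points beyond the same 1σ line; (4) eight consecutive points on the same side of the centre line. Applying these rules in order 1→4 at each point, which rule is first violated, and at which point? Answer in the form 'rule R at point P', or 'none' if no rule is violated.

Zone of each point (C = within 1σ̂, B = 1σ̂–2σ̂, A = 2σ̂–3σ̂, * = beyond 3σ̂; sign = side of CL): 1:+C, 2:+C, 3:+B, 4:-B, 5:-C, 6:+C, 7:+B, 8:+C, 9:+B, 10:-B, 11:-C, 12:-*, 13:+C, 14:-C, 15:-B
Rule 1 (one point beyond the 3σ limits) is satisfied at point 12.

rule 1 at point 12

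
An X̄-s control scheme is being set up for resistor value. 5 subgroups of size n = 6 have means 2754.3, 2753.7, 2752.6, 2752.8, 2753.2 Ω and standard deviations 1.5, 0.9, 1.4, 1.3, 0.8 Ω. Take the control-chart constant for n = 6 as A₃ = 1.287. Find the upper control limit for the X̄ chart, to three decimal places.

X̄̄ = (2754.3 + 2753.7 + 2752.6 + 2752.8 + 2753.2) / 5 = 2753.3200
s̄ = (1.5 + 0.9 + 1.4 + 1.3 + 0.8) / 5 = 1.1800
UCL = X̄̄ + A₃·s̄ = 2753.3200 + 1.287 × 1.1800 = 2754.8387

2754.839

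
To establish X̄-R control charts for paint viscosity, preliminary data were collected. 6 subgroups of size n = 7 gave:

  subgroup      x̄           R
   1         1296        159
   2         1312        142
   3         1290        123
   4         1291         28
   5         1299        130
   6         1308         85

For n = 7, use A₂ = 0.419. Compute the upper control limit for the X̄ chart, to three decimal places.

1345.912

X̄̄ = (1296 + 1312 + 1290 + 1291 + 1299 + 1308) / 6 = 7796.0000 / 6 = 1299.3333
R̄ = (159 + 142 + 123 + 28 + 130 + 85) / 6 = 667.0000 / 6 = 111.1667
UCL = X̄̄ + A₂·R̄ = 1299.3333 + 0.419 × 111.1667 = 1345.9122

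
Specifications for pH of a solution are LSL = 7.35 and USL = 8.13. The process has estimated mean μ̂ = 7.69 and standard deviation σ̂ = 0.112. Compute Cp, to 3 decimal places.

1.161

Cp = (USL − LSL) / (6σ̂) = (8.13 − 7.35) / (6 × 0.112) = 0.7800 / 0.6720 = 1.1607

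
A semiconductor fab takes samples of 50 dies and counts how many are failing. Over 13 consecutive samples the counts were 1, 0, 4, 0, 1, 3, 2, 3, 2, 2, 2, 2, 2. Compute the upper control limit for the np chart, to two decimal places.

p̄ = Σdᵢ / (k·n) = 24 / (13 × 50) = 0.03692
UCL = np̄ + 3·√(np̄(1−p̄)) = 1.8462 + 3 × √(1.8462×0.96308) = 1.8462 + 3 × 1.3334 = 5.8464

5.85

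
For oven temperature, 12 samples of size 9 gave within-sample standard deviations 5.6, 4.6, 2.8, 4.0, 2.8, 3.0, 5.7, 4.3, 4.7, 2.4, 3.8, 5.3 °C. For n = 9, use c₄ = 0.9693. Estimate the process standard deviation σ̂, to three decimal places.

4.213

s̄ = (5.6 + 4.6 + 2.8 + 4.0 + 2.8 + 3.0 + 5.7 + 4.3 + 4.7 + 2.4 + 3.8 + 5.3) / 12 = 4.0833
σ̂ = s̄ / c₄ = 4.0833 / 0.9693 = 4.2127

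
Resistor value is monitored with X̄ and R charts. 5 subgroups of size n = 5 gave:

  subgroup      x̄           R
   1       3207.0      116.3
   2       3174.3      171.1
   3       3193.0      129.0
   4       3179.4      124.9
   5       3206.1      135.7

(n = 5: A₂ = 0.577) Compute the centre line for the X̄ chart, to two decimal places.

X̄̄ = (3207.0 + 3174.3 + 3193.0 + 3179.4 + 3206.1) / 5 = 15959.8000 / 5 = 3191.9600
CL = X̄̄ = 3191.9600

3191.96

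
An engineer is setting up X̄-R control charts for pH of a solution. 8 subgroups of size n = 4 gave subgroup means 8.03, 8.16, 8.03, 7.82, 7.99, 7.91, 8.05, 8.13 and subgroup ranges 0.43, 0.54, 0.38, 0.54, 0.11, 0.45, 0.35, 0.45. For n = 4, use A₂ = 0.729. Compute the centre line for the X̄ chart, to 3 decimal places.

X̄̄ = (8.03 + 8.16 + 8.03 + 7.82 + 7.99 + 7.91 + 8.05 + 8.13) / 8 = 64.1200 / 8 = 8.0150
CL = X̄̄ = 8.0150

8.015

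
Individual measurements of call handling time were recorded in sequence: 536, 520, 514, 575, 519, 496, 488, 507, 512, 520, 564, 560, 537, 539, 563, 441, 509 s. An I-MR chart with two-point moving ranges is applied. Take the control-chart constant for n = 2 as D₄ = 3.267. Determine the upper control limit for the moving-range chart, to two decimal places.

99.85

Moving ranges: 16, 6, 61, 56, 23, 8, 19, 5, 8, 44, 4, 23, 2, 24, 122, 68; M̄R̄ = 489.0000 / 16 = 30.5625
UCL_MR = D₄·M̄R̄ = 3.267 × 30.5625 = 99.8477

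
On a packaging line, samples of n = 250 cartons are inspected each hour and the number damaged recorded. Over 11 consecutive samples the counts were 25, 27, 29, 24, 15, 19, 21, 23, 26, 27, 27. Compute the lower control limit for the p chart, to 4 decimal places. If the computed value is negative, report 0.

0.0398

p̄ = Σdᵢ / (k·n) = 263 / (11 × 250) = 0.09564
LCL = p̄ − 3·√(p̄(1−p̄)/n) = 0.09564 − 3 × 0.01860 = 0.03984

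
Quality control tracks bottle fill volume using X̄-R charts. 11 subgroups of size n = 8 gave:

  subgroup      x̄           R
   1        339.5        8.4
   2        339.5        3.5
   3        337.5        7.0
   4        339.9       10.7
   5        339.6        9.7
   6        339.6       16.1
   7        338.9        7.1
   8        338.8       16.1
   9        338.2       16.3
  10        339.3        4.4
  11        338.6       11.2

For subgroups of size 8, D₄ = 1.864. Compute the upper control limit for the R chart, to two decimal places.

18.72

R̄ = (8.4 + 3.5 + 7.0 + 10.7 + 9.7 + 16.1 + 7.1 + 16.1 + 16.3 + 4.4 + 11.2) / 11 = 110.5000 / 11 = 10.0455
UCL_R = D₄·R̄ = 1.864 × 10.0455 = 18.7247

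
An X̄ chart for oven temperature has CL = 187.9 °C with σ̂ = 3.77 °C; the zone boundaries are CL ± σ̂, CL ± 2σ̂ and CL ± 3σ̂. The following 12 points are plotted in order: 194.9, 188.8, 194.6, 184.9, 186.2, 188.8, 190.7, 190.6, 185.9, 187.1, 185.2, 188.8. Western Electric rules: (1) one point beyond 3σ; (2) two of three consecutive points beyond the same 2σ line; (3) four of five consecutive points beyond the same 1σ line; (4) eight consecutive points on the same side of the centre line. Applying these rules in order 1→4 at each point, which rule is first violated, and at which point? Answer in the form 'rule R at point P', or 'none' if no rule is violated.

none

Zone of each point (C = within 1σ̂, B = 1σ̂–2σ̂, A = 2σ̂–3σ̂, * = beyond 3σ̂; sign = side of CL): 1:+B, 2:+C, 3:+B, 4:-C, 5:-C, 6:+C, 7:+C, 8:+C, 9:-C, 10:-C, 11:-C, 12:+C
No rule fires across all 12 points.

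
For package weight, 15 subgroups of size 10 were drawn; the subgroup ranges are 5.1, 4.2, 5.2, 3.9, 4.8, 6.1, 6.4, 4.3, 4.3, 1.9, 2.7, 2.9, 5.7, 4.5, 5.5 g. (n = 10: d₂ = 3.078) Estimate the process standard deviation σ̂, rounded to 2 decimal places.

R̄ = (5.1 + 4.2 + 5.2 + 3.9 + 4.8 + 6.1 + 6.4 + 4.3 + 4.3 + 1.9 + 2.7 + 2.9 + 5.7 + 4.5 + 5.5) / 15 = 4.5000
σ̂ = R̄ / d₂ = 4.5000 / 3.078 = 1.4620

1.46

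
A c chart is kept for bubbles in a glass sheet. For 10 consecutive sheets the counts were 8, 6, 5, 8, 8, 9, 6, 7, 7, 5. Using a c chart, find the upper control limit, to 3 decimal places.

c̄ = (8 + 6 + 5 + 8 + 8 + 9 + 6 + 7 + 7 + 5) / 10 = 69 / 10 = 6.9000
UCL = c̄ + 3√c̄ = 6.9000 + 3 × √6.9000 = 6.9000 + 3 × 2.6268 = 14.7804

14.780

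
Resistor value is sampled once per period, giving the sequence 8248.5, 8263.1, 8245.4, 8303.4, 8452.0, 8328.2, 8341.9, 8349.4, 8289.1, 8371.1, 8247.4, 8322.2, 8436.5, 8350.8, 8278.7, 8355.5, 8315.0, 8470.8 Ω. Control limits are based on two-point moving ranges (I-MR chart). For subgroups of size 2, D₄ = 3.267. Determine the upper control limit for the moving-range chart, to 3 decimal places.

Moving ranges: 14.6, 17.7, 58.0, 148.6, 123.8, 13.7, 7.5, 60.3, 82.0, 123.7, 74.8, 114.3, 85.7, 72.1, 76.8, 40.5, 155.8; M̄R̄ = 1269.9000 / 17 = 74.7000
UCL_MR = D₄·M̄R̄ = 3.267 × 74.7000 = 244.0449

244.045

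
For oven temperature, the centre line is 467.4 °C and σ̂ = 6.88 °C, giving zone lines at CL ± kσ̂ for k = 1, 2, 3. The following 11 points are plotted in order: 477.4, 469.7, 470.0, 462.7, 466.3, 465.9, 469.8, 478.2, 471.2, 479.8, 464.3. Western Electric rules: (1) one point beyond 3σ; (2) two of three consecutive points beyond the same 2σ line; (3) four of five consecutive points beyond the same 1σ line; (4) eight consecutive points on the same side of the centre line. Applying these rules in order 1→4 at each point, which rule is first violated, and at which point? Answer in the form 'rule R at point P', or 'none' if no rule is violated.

Zone of each point (C = within 1σ̂, B = 1σ̂–2σ̂, A = 2σ̂–3σ̂, * = beyond 3σ̂; sign = side of CL): 1:+B, 2:+C, 3:+C, 4:-C, 5:-C, 6:-C, 7:+C, 8:+B, 9:+C, 10:+B, 11:-C
No rule fires across all 11 points.

none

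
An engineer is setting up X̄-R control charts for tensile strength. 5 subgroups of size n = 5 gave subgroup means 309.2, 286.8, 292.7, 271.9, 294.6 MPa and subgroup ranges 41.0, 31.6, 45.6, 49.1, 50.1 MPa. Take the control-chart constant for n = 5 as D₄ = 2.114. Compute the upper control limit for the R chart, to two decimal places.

91.92

R̄ = (41.0 + 31.6 + 45.6 + 49.1 + 50.1) / 5 = 217.4000 / 5 = 43.4800
UCL_R = D₄·R̄ = 2.114 × 43.4800 = 91.9167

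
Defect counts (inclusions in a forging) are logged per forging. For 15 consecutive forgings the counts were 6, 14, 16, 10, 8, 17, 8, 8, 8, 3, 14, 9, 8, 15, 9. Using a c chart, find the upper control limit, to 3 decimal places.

19.781

c̄ = (6 + 14 + 16 + 10 + 8 + 17 + 8 + 8 + 8 + 3 + 14 + 9 + 8 + 15 + 9) / 15 = 153 / 15 = 10.2000
UCL = c̄ + 3√c̄ = 10.2000 + 3 × √10.2000 = 10.2000 + 3 × 3.1937 = 19.7812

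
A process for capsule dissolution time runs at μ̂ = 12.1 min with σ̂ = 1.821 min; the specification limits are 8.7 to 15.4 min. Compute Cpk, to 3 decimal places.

0.604

Cpu = (USL − μ̂) / (3σ̂) = (15.4 − 12.1) / (3 × 1.821) = 0.6041; Cpl = (μ̂ − LSL) / (3σ̂) = (12.1 − 8.7) / (3 × 1.821) = 0.6224; Cpk = min(Cpu, Cpl) = 0.6041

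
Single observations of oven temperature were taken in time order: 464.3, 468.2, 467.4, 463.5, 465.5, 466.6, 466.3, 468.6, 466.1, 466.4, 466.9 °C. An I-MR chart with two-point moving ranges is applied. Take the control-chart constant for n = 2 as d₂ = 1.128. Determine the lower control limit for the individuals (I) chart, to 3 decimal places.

461.665

X̄ = (464.3 + 468.2 + 467.4 + 463.5 + 465.5 + 466.6 + 466.3 + 468.6 + 466.1 + 466.4 + 466.9) / 11 = 466.3455
Moving ranges: 3.9, 0.8, 3.9, 2.0, 1.1, 0.3, 2.3, 2.5, 0.3, 0.5; M̄R̄ = 17.6000 / 10 = 1.7600
LCL = X̄ − 3·M̄R̄/d₂ = 466.3455 − 3 × 1.7600 / 1.128 = 461.6646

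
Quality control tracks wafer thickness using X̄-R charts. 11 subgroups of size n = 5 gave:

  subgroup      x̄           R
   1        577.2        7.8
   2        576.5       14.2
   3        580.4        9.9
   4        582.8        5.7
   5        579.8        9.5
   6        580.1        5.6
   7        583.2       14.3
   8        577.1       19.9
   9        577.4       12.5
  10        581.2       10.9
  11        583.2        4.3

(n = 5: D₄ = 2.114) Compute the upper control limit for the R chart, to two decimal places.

R̄ = (7.8 + 14.2 + 9.9 + 5.7 + 9.5 + 5.6 + 14.3 + 19.9 + 12.5 + 10.9 + 4.3) / 11 = 114.6000 / 11 = 10.4182
UCL_R = D₄·R̄ = 2.114 × 10.4182 = 22.0240

22.02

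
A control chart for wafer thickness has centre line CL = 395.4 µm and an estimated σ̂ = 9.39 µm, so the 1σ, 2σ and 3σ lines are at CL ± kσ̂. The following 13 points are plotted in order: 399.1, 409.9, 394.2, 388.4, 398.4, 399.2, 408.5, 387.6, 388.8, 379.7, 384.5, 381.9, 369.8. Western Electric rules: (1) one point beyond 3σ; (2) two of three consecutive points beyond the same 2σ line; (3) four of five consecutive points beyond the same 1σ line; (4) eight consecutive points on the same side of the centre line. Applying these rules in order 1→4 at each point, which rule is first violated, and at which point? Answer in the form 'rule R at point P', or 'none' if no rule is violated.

rule 3 at point 13

Zone of each point (C = within 1σ̂, B = 1σ̂–2σ̂, A = 2σ̂–3σ̂, * = beyond 3σ̂; sign = side of CL): 1:+C, 2:+B, 3:-C, 4:-C, 5:+C, 6:+C, 7:+B, 8:-C, 9:-C, 10:-B, 11:-B, 12:-B, 13:-A
Rule 3 (four of five consecutive points beyond the same 1σ limit) is satisfied at point 13.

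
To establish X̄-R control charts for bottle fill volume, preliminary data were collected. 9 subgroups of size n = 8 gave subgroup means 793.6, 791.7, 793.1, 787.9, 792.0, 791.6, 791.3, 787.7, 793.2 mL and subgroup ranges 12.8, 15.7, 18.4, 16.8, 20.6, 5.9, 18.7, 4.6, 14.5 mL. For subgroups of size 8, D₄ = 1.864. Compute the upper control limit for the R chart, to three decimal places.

26.510

R̄ = (12.8 + 15.7 + 18.4 + 16.8 + 20.6 + 5.9 + 18.7 + 4.6 + 14.5) / 9 = 128.0000 / 9 = 14.2222
UCL_R = D₄·R̄ = 1.864 × 14.2222 = 26.5102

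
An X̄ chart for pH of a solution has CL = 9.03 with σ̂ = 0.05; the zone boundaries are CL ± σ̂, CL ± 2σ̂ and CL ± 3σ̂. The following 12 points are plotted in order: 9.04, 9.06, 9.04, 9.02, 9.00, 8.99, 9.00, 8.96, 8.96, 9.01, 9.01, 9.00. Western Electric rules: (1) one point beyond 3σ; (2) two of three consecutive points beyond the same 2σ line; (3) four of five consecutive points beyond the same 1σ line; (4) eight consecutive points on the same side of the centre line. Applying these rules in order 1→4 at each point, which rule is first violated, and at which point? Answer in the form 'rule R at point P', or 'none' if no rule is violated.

Zone of each point (C = within 1σ̂, B = 1σ̂–2σ̂, A = 2σ̂–3σ̂, * = beyond 3σ̂; sign = side of CL): 1:+C, 2:+C, 3:+C, 4:-C, 5:-C, 6:-C, 7:-C, 8:-B, 9:-B, 10:-C, 11:-C, 12:-C
Rule 4 (eight consecutive points on the same side of the centre line) is satisfied at point 11.

rule 4 at point 11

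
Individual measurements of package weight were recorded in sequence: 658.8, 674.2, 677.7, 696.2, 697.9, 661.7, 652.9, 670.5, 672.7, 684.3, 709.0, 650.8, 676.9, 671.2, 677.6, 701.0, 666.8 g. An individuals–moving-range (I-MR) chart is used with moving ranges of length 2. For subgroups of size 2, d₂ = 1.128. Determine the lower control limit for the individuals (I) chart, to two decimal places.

627.58

X̄ = (658.8 + 674.2 + 677.7 + 696.2 + 697.9 + 661.7 + 652.9 + 670.5 + 672.7 + 684.3 + 709.0 + 650.8 + 676.9 + 671.2 + 677.6 + 701.0 + 666.8) / 17 = 676.4824
Moving ranges: 15.4, 3.5, 18.5, 1.7, 36.2, 8.8, 17.6, 2.2, 11.6, 24.7, 58.2, 26.1, 5.7, 6.4, 23.4, 34.2; M̄R̄ = 294.2000 / 16 = 18.3875
LCL = X̄ − 3·M̄R̄/d₂ = 676.4824 − 3 × 18.3875 / 1.128 = 627.5794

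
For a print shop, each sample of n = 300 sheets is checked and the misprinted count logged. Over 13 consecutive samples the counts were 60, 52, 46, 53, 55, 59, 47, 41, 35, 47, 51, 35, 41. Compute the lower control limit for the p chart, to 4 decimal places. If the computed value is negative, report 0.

0.0961

p̄ = Σdᵢ / (k·n) = 622 / (13 × 300) = 0.15949
LCL = p̄ − 3·√(p̄(1−p̄)/n) = 0.15949 − 3 × 0.02114 = 0.09607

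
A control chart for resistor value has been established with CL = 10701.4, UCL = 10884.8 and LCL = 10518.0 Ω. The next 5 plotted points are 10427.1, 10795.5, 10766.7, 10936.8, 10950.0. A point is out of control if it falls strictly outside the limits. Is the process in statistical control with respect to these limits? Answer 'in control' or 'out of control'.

Compare each point to [10518.0, 10884.8]: sample 1 = 10427.1 < LCL; sample 4 = 10936.8 > UCL; sample 5 = 10950.0 > UCL.

out of control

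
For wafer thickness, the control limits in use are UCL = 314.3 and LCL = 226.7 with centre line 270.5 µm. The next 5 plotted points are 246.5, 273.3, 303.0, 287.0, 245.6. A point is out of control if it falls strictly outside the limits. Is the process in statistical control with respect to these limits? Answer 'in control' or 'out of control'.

in control

All 5 points lie within [226.7, 314.3].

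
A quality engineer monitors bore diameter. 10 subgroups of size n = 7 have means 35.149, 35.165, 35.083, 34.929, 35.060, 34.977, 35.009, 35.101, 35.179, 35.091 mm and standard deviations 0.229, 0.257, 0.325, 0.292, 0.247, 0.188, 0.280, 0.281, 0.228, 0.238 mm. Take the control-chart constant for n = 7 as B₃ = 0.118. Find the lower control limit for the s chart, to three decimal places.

s̄ = (0.229 + 0.257 + 0.325 + 0.292 + 0.247 + 0.188 + 0.280 + 0.281 + 0.228 + 0.238) / 10 = 0.2565
LCL_s = B₃·s̄ = 0.118 × 0.2565 = 0.0303

0.030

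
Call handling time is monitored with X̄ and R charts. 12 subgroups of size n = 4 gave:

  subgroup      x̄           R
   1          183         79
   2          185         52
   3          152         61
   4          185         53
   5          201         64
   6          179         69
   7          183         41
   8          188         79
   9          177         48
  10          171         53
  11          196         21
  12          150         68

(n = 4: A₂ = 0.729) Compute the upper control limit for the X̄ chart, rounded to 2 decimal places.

X̄̄ = (183 + 185 + 152 + 185 + 201 + 179 + 183 + 188 + 177 + 171 + 196 + 150) / 12 = 2150.0000 / 12 = 179.1667
R̄ = (79 + 52 + 61 + 53 + 64 + 69 + 41 + 79 + 48 + 53 + 21 + 68) / 12 = 688.0000 / 12 = 57.3333
UCL = X̄̄ + A₂·R̄ = 179.1667 + 0.729 × 57.3333 = 220.9627

220.96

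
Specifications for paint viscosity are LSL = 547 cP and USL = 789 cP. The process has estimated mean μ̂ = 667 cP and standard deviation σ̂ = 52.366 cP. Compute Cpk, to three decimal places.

Cpu = (USL − μ̂) / (3σ̂) = (789 − 667) / (3 × 52.366) = 0.7766; Cpl = (μ̂ − LSL) / (3σ̂) = (667 − 547) / (3 × 52.366) = 0.7639; Cpk = min(Cpu, Cpl) = 0.7639

0.764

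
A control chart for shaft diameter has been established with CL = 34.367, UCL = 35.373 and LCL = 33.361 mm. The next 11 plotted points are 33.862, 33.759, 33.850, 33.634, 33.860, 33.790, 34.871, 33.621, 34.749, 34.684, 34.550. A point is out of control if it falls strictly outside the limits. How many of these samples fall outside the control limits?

All 11 points lie within [33.361, 35.373].

0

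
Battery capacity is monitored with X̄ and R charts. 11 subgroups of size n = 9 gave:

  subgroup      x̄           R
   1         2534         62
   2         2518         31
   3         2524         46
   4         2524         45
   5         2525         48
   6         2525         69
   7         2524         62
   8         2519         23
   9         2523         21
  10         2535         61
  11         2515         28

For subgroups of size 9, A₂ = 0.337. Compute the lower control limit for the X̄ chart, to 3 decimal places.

2508.986

X̄̄ = (2534 + 2518 + 2524 + 2524 + 2525 + 2525 + 2524 + 2519 + 2523 + 2535 + 2515) / 11 = 27766.0000 / 11 = 2524.1818
R̄ = (62 + 31 + 46 + 45 + 48 + 69 + 62 + 23 + 21 + 61 + 28) / 11 = 496.0000 / 11 = 45.0909
LCL = X̄̄ − A₂·R̄ = 2524.1818 − 0.337 × 45.0909 = 2508.9862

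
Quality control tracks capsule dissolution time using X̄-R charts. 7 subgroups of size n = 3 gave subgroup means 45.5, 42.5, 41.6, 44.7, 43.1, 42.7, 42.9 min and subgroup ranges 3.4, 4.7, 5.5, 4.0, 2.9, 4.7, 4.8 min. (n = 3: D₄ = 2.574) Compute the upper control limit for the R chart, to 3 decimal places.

R̄ = (3.4 + 4.7 + 5.5 + 4.0 + 2.9 + 4.7 + 4.8) / 7 = 30.0000 / 7 = 4.2857
UCL_R = D₄·R̄ = 2.574 × 4.2857 = 11.0314

11.031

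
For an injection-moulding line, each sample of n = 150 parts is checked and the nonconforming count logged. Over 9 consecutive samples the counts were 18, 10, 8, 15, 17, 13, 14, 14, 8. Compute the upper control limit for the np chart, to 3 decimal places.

p̄ = Σdᵢ / (k·n) = 117 / (9 × 150) = 0.08667
UCL = np̄ + 3·√(np̄(1−p̄)) = 13.0000 + 3 × √(13.0000×0.91333) = 13.0000 + 3 × 3.4458 = 23.3373

23.337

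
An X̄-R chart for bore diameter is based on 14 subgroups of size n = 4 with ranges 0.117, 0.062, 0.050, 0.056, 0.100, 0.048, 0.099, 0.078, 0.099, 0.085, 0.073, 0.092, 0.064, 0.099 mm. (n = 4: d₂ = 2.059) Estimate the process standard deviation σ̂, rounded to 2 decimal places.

0.04

R̄ = (0.117 + 0.062 + 0.050 + 0.056 + 0.100 + 0.048 + 0.099 + 0.078 + 0.099 + 0.085 + 0.073 + 0.092 + 0.064 + 0.099) / 14 = 0.0801
σ̂ = R̄ / d₂ = 0.0801 / 2.059 = 0.0389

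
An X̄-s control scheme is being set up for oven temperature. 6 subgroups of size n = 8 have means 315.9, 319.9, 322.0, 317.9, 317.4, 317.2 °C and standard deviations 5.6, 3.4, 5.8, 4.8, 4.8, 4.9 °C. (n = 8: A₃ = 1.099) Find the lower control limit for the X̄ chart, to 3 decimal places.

313.017

X̄̄ = (315.9 + 319.9 + 322.0 + 317.9 + 317.4 + 317.2) / 6 = 318.3833
s̄ = (5.6 + 3.4 + 5.8 + 4.8 + 4.8 + 4.9) / 6 = 4.8833
LCL = X̄̄ − A₃·s̄ = 318.3833 − 1.099 × 4.8833 = 313.0165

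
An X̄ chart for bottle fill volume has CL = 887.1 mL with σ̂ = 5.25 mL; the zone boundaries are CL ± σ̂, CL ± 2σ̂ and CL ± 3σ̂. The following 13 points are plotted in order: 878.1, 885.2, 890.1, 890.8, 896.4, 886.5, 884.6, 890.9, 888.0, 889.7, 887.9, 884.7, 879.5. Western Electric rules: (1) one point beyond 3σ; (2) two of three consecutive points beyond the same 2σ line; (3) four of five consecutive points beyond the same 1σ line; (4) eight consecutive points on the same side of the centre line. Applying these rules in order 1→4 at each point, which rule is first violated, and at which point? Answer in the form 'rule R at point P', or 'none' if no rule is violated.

Zone of each point (C = within 1σ̂, B = 1σ̂–2σ̂, A = 2σ̂–3σ̂, * = beyond 3σ̂; sign = side of CL): 1:-B, 2:-C, 3:+C, 4:+C, 5:+B, 6:-C, 7:-C, 8:+C, 9:+C, 10:+C, 11:+C, 12:-C, 13:-B
No rule fires across all 13 points.

none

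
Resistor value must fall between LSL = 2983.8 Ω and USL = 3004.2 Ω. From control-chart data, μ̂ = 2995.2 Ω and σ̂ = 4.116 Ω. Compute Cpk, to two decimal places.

0.73

Cpu = (USL − μ̂) / (3σ̂) = (3004.2 − 2995.2) / (3 × 4.116) = 0.7289; Cpl = (μ̂ − LSL) / (3σ̂) = (2995.2 − 2983.8) / (3 × 4.116) = 0.9232; Cpk = min(Cpu, Cpl) = 0.7289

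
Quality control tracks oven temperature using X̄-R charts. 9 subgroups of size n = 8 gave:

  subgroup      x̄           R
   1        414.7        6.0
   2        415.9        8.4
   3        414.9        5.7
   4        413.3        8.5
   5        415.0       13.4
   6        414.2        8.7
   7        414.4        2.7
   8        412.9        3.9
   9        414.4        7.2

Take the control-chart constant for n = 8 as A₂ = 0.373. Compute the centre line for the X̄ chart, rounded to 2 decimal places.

X̄̄ = (414.7 + 415.9 + 414.9 + 413.3 + 415.0 + 414.2 + 414.4 + 412.9 + 414.4) / 9 = 3729.7000 / 9 = 414.4111
CL = X̄̄ = 414.4111

414.41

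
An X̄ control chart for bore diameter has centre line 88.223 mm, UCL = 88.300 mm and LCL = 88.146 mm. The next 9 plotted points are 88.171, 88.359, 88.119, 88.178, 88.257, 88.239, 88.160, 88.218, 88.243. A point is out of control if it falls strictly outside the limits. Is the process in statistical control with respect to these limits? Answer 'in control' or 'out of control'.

Compare each point to [88.146, 88.300]: sample 2 = 88.359 > UCL; sample 3 = 88.119 < LCL.

out of control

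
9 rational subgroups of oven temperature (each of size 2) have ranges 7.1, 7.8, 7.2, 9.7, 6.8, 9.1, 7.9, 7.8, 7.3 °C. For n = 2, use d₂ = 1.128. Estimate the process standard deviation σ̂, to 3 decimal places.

6.964

R̄ = (7.1 + 7.8 + 7.2 + 9.7 + 6.8 + 9.1 + 7.9 + 7.8 + 7.3) / 9 = 7.8556
σ̂ = R̄ / d₂ = 7.8556 / 1.128 = 6.9641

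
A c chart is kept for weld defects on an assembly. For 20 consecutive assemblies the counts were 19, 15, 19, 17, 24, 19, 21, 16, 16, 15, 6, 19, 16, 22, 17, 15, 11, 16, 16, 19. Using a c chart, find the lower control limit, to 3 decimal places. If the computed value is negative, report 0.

4.567

c̄ = (19 + 15 + 19 + 17 + 24 + 19 + 21 + 16 + 16 + 15 + 6 + 19 + 16 + 22 + 17 + 15 + 11 + 16 + 16 + 19) / 20 = 338 / 20 = 16.9000
LCL = c̄ − 3√c̄ = 16.9000 − 3 × 4.1110 = 4.5671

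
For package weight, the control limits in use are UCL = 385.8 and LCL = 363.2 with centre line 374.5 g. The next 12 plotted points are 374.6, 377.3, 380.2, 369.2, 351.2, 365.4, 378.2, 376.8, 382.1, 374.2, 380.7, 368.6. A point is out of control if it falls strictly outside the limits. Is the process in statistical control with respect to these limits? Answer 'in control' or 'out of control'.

out of control

Compare each point to [363.2, 385.8]: sample 5 = 351.2 < LCL.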